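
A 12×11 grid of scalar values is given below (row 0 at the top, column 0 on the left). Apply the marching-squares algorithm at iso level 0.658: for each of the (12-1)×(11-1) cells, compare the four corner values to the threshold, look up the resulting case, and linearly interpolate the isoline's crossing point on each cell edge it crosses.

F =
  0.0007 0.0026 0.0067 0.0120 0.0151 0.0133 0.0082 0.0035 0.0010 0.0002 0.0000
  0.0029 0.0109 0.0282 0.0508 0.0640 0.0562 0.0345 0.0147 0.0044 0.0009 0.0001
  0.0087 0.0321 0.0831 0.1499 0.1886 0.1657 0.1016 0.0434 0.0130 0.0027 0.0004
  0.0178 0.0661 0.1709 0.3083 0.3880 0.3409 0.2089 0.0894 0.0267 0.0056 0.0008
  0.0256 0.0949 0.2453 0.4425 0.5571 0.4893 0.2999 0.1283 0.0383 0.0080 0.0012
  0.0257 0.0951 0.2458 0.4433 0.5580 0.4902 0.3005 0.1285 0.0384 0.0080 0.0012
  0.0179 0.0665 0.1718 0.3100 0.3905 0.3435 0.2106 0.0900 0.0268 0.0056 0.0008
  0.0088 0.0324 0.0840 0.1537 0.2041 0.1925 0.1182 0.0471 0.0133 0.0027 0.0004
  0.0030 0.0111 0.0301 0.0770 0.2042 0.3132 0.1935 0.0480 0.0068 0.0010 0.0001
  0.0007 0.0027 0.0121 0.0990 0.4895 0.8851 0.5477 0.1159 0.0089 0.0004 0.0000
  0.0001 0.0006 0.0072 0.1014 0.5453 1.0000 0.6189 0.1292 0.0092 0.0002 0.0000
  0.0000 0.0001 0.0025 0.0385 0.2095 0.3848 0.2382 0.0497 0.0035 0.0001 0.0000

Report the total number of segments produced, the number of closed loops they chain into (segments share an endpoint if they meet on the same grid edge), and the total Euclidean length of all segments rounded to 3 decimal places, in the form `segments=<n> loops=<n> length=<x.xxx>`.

cell (8,4): code 0100 → (8.603,5.000)–(9.000,4.426)
cell (8,5): code 1000 → (9.000,5.673)–(8.603,5.000)
cell (9,4): code 0110 → (9.000,4.426)–(10.000,4.248)
cell (9,5): code 1001 → (10.000,5.897)–(9.000,5.673)
cell (10,4): code 0010 → (10.000,4.248)–(10.556,5.000)
cell (10,5): code 0001 → (10.556,5.000)–(10.000,5.897)
total: 6 segments, chained into 1 closed loop(s), length Σ = 5.511028

segments=6 loops=1 length=5.511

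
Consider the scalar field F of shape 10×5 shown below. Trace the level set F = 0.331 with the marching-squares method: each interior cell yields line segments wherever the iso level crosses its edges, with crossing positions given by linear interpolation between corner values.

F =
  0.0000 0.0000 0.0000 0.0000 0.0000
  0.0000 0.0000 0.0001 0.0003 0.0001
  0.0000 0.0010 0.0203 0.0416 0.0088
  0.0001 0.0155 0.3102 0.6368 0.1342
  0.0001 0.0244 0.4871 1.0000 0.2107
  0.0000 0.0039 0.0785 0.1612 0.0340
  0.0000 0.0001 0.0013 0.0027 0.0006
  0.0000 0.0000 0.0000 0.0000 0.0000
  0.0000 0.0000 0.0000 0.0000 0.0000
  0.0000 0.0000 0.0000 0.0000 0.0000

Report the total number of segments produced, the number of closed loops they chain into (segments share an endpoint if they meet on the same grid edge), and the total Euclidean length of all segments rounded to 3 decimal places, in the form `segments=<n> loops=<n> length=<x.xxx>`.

cell (2,2): code 0100 → (2.486,3.000)–(3.000,2.064)
cell (2,3): code 1000 → (3.000,3.608)–(2.486,3.000)
cell (3,1): code 0100 → (3.118,2.000)–(4.000,1.663)
cell (3,2): code 1110 → (3.000,2.064)–(3.118,2.000)
cell (3,3): code 1001 → (4.000,3.848)–(3.000,3.608)
cell (4,1): code 0010 → (4.000,1.663)–(4.382,2.000)
cell (4,2): code 0011 → (4.382,2.000)–(4.798,3.000)
cell (4,3): code 0001 → (4.798,3.000)–(4.000,3.848)
total: 8 segments, chained into 1 closed loop(s), length Σ = 6.727396

segments=8 loops=1 length=6.727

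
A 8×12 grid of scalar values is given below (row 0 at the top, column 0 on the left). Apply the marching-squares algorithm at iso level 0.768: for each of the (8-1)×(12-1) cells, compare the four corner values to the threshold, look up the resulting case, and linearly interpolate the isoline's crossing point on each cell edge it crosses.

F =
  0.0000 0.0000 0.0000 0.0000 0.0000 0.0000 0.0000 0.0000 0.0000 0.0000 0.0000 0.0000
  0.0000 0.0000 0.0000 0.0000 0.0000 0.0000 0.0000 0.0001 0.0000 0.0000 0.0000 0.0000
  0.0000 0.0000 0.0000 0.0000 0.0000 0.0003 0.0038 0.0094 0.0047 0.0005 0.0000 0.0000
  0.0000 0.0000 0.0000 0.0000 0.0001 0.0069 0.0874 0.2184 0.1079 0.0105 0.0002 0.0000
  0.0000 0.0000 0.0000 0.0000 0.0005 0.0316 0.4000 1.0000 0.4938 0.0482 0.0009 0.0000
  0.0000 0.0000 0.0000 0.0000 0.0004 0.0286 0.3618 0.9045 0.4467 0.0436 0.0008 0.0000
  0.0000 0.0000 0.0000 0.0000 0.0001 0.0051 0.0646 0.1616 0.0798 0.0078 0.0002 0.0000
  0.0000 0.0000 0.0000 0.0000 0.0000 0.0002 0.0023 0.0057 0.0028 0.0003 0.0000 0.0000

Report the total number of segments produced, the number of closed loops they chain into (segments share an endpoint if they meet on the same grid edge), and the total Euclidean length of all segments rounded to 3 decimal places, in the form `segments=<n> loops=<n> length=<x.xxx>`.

cell (3,6): code 0100 → (3.703,7.000)–(4.000,6.613)
cell (3,7): code 1000 → (4.000,7.458)–(3.703,7.000)
cell (4,6): code 0110 → (4.000,6.613)–(5.000,6.748)
cell (4,7): code 1001 → (5.000,7.298)–(4.000,7.458)
cell (5,6): code 0010 → (5.000,6.748)–(5.184,7.000)
cell (5,7): code 0001 → (5.184,7.000)–(5.000,7.298)
total: 6 segments, chained into 1 closed loop(s), length Σ = 3.717052

segments=6 loops=1 length=3.717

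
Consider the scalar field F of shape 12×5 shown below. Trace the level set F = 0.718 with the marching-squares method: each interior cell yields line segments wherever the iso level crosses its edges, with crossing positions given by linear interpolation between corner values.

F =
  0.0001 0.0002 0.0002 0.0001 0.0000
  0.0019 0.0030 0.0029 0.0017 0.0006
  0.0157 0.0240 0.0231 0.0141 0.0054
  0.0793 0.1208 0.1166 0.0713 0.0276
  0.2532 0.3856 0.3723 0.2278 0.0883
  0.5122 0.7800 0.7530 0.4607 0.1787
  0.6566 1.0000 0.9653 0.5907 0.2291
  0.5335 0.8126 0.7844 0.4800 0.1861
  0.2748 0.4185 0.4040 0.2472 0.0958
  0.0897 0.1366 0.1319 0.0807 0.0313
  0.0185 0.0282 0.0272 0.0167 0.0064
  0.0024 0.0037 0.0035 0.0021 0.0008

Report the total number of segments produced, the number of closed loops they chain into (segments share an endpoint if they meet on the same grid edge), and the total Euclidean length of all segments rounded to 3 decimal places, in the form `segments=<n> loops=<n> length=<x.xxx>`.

segments=10 loops=1 length=7.631

cell (4,0): code 0100 → (4.843,1.000)–(5.000,0.768)
cell (4,1): code 1100 → (4.908,2.000)–(4.843,1.000)
cell (4,2): code 1000 → (5.000,2.120)–(4.908,2.000)
cell (5,0): code 0110 → (5.000,0.768)–(6.000,0.179)
cell (5,2): code 1001 → (6.000,2.660)–(5.000,2.120)
cell (6,0): code 0110 → (6.000,0.179)–(7.000,0.661)
cell (6,2): code 1001 → (7.000,2.218)–(6.000,2.660)
cell (7,0): code 0010 → (7.000,0.661)–(7.240,1.000)
cell (7,1): code 0011 → (7.240,1.000)–(7.175,2.000)
cell (7,2): code 0001 → (7.175,2.000)–(7.000,2.218)
total: 10 segments, chained into 1 closed loop(s), length Σ = 7.630948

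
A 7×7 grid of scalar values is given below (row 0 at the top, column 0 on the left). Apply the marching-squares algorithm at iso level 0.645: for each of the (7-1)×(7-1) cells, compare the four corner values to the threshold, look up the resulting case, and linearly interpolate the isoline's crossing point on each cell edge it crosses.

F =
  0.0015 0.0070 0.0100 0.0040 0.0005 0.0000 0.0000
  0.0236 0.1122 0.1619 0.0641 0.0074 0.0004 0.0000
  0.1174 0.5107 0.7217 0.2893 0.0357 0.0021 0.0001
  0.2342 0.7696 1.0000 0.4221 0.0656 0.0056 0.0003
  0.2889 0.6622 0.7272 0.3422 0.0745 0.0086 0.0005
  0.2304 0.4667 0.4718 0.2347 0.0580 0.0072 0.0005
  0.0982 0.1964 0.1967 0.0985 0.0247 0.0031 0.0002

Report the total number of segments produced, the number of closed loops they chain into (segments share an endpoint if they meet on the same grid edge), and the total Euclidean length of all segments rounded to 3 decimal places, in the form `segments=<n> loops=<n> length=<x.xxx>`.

cell (1,1): code 0100 → (1.863,2.000)–(2.000,1.636)
cell (1,2): code 1000 → (2.000,2.177)–(1.863,2.000)
cell (2,0): code 0100 → (2.519,1.000)–(3.000,0.767)
cell (2,1): code 1110 → (2.000,1.636)–(2.519,1.000)
cell (2,2): code 1001 → (3.000,2.614)–(2.000,2.177)
cell (3,0): code 0110 → (3.000,0.767)–(4.000,0.954)
cell (3,2): code 1001 → (4.000,2.214)–(3.000,2.614)
cell (4,0): code 0010 → (4.000,0.954)–(4.088,1.000)
cell (4,1): code 0011 → (4.088,1.000)–(4.322,2.000)
cell (4,2): code 0001 → (4.322,2.000)–(4.000,2.214)
total: 10 segments, chained into 1 closed loop(s), length Σ = 6.666690

segments=10 loops=1 length=6.667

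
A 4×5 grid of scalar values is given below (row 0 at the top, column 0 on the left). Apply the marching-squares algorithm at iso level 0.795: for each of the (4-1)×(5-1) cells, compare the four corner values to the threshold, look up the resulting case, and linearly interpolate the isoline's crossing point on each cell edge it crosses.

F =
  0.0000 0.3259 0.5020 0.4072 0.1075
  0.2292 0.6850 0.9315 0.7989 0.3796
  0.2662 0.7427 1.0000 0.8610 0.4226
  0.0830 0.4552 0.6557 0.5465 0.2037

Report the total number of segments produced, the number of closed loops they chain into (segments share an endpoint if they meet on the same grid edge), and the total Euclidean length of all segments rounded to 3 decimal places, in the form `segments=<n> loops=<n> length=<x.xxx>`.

cell (0,1): code 0100 → (0.682,2.000)–(1.000,1.446)
cell (0,2): code 1100 → (0.990,3.000)–(0.682,2.000)
cell (0,3): code 1000 → (1.000,3.009)–(0.990,3.000)
cell (1,1): code 0110 → (1.000,1.446)–(2.000,1.203)
cell (1,3): code 1001 → (2.000,3.151)–(1.000,3.009)
cell (2,1): code 0010 → (2.000,1.203)–(2.595,2.000)
cell (2,2): code 0011 → (2.595,2.000)–(2.210,3.000)
cell (2,3): code 0001 → (2.210,3.000)–(2.000,3.151)
total: 8 segments, chained into 1 closed loop(s), length Σ = 6.062095

segments=8 loops=1 length=6.062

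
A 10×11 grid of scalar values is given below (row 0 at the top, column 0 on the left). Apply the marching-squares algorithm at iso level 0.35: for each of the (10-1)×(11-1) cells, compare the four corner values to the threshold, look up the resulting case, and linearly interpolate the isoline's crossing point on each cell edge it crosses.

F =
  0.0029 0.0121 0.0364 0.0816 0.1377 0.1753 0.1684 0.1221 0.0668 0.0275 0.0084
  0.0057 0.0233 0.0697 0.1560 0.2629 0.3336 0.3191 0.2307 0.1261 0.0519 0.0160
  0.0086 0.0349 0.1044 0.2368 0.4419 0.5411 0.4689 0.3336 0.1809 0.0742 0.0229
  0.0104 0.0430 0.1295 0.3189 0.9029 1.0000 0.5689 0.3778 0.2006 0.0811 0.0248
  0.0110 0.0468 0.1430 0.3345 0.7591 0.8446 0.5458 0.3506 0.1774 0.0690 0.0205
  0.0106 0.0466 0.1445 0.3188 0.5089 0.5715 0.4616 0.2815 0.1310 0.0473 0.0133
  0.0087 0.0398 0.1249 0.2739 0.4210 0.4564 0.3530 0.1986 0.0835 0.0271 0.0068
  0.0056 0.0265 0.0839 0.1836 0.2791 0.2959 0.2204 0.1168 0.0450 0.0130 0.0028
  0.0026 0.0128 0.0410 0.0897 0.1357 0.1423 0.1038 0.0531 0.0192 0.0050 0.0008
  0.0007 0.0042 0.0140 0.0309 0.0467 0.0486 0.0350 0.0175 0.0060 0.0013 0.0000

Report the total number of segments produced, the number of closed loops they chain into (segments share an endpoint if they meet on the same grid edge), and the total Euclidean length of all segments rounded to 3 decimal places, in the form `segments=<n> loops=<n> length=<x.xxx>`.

segments=18 loops=1 length=15.353

cell (1,3): code 0100 → (1.487,4.000)–(2.000,3.552)
cell (1,4): code 1100 → (1.079,5.000)–(1.487,4.000)
cell (1,5): code 1100 → (1.206,6.000)–(1.079,5.000)
cell (1,6): code 1000 → (2.000,6.879)–(1.206,6.000)
cell (2,3): code 0110 → (2.000,3.552)–(3.000,3.053)
cell (2,6): code 1101 → (2.371,7.000)–(2.000,6.879)
cell (2,7): code 1000 → (3.000,7.157)–(2.371,7.000)
cell (3,3): code 0110 → (3.000,3.053)–(4.000,3.037)
cell (3,7): code 1001 → (4.000,7.003)–(3.000,7.157)
cell (4,3): code 0110 → (4.000,3.037)–(5.000,3.164)
cell (4,6): code 1011 → (5.000,6.620)–(4.009,7.000)
cell (4,7): code 0001 → (4.009,7.000)–(4.000,7.003)
cell (5,3): code 0110 → (5.000,3.164)–(6.000,3.517)
cell (5,6): code 1001 → (6.000,6.019)–(5.000,6.620)
cell (6,3): code 0010 → (6.000,3.517)–(6.500,4.000)
cell (6,4): code 0011 → (6.500,4.000)–(6.663,5.000)
cell (6,5): code 0011 → (6.663,5.000)–(6.023,6.000)
cell (6,6): code 0001 → (6.023,6.000)–(6.000,6.019)
total: 18 segments, chained into 1 closed loop(s), length Σ = 15.353067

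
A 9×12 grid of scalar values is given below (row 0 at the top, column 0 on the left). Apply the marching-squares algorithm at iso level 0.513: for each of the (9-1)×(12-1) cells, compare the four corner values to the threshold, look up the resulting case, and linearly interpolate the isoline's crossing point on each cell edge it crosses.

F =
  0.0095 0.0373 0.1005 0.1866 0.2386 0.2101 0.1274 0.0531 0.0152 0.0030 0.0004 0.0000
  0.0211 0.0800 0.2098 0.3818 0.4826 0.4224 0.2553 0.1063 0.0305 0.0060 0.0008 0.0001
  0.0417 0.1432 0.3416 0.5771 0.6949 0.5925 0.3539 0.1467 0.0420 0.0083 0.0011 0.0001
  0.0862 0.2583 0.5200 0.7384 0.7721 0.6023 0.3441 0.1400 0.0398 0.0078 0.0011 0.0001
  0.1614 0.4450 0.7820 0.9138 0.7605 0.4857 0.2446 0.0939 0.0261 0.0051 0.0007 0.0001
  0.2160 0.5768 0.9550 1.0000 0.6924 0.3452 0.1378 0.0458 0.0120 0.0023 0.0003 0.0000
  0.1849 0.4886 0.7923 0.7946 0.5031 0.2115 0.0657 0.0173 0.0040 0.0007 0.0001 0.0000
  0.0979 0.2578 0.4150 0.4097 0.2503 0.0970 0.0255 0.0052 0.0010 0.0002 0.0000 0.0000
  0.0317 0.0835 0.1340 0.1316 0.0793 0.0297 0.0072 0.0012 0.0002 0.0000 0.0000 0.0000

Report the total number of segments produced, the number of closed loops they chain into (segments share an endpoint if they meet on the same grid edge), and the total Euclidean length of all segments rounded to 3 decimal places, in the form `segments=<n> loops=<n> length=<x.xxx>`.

cell (1,2): code 0100 → (1.672,3.000)–(2.000,2.728)
cell (1,3): code 1100 → (1.143,4.000)–(1.672,3.000)
cell (1,4): code 1100 → (1.533,5.000)–(1.143,4.000)
cell (1,5): code 1000 → (2.000,5.333)–(1.533,5.000)
cell (2,1): code 0100 → (2.961,2.000)–(3.000,1.973)
cell (2,2): code 1110 → (2.000,2.728)–(2.961,2.000)
cell (2,5): code 1001 → (3.000,5.346)–(2.000,5.333)
cell (3,1): code 0110 → (3.000,1.973)–(4.000,1.202)
cell (3,4): code 1011 → (4.000,4.901)–(3.766,5.000)
cell (3,5): code 0001 → (3.766,5.000)–(3.000,5.346)
cell (4,0): code 0100 → (4.516,1.000)–(5.000,0.823)
cell (4,1): code 1110 → (4.000,1.202)–(4.516,1.000)
cell (4,4): code 1001 → (5.000,4.517)–(4.000,4.901)
cell (5,0): code 0010 → (5.000,0.823)–(5.723,1.000)
cell (5,1): code 0111 → (5.723,1.000)–(6.000,1.080)
cell (5,3): code 1011 → (6.000,3.966)–(5.948,4.000)
cell (5,4): code 0001 → (5.948,4.000)–(5.000,4.517)
cell (6,1): code 0010 → (6.000,1.080)–(6.740,2.000)
cell (6,2): code 0011 → (6.740,2.000)–(6.732,3.000)
cell (6,3): code 0001 → (6.732,3.000)–(6.000,3.966)
total: 20 segments, chained into 1 closed loop(s), length Σ = 15.522632

segments=20 loops=1 length=15.523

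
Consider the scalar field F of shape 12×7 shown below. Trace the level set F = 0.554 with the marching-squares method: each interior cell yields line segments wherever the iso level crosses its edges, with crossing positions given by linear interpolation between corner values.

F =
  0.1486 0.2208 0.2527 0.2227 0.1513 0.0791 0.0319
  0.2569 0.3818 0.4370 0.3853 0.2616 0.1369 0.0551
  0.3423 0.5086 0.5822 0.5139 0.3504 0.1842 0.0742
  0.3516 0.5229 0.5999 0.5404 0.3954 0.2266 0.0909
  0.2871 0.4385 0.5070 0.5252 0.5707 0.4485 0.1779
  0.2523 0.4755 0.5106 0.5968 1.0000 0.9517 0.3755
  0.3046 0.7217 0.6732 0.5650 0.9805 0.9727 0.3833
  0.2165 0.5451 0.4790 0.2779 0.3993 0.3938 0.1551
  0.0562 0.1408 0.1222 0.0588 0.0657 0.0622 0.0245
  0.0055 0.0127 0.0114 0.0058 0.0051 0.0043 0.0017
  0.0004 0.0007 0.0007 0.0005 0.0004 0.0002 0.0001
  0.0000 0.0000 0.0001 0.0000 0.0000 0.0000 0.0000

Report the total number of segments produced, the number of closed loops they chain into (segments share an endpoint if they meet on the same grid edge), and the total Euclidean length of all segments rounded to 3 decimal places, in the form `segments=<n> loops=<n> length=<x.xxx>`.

segments=22 loops=2 length=18.506

cell (1,1): code 0100 → (1.806,2.000)–(2.000,1.617)
cell (1,2): code 1000 → (2.000,2.413)–(1.806,2.000)
cell (2,1): code 0110 → (2.000,1.617)–(3.000,1.404)
cell (2,2): code 1001 → (3.000,2.771)–(2.000,2.413)
cell (3,1): code 0010 → (3.000,1.404)–(3.494,2.000)
cell (3,2): code 0001 → (3.494,2.000)–(3.000,2.771)
cell (3,3): code 0100 → (3.905,4.000)–(4.000,3.633)
cell (3,4): code 1000 → (4.000,4.137)–(3.905,4.000)
cell (4,2): code 0100 → (4.402,3.000)–(5.000,2.503)
cell (4,3): code 1110 → (4.000,3.633)–(4.402,3.000)
cell (4,4): code 1101 → (4.210,5.000)–(4.000,4.137)
cell (4,5): code 1000 → (5.000,5.690)–(4.210,5.000)
cell (5,0): code 0100 → (5.319,1.000)–(6.000,0.598)
cell (5,1): code 1100 → (5.267,2.000)–(5.319,1.000)
cell (5,2): code 1110 → (5.000,2.503)–(5.267,2.000)
cell (5,5): code 1001 → (6.000,5.710)–(5.000,5.690)
cell (6,0): code 0010 → (6.000,0.598)–(6.950,1.000)
cell (6,1): code 0011 → (6.950,1.000)–(6.614,2.000)
cell (6,2): code 0011 → (6.614,2.000)–(6.038,3.000)
cell (6,3): code 0011 → (6.038,3.000)–(6.734,4.000)
cell (6,4): code 0011 → (6.734,4.000)–(6.723,5.000)
cell (6,5): code 0001 → (6.723,5.000)–(6.000,5.710)
total: 22 segments, chained into 2 closed loop(s), length Σ = 18.505650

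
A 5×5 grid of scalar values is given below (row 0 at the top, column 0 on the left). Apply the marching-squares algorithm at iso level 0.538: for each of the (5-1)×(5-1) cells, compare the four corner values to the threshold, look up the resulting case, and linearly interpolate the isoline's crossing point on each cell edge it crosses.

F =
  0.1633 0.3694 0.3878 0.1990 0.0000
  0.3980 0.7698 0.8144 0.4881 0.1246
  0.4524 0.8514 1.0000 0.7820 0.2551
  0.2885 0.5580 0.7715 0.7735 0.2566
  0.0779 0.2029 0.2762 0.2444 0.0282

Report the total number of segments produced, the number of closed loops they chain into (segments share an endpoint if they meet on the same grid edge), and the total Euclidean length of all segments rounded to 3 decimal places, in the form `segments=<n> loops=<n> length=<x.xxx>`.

segments=12 loops=1 length=10.152

cell (0,0): code 0100 → (0.421,1.000)–(1.000,0.377)
cell (0,1): code 1100 → (0.352,2.000)–(0.421,1.000)
cell (0,2): code 1000 → (1.000,2.847)–(0.352,2.000)
cell (1,0): code 0110 → (1.000,0.377)–(2.000,0.215)
cell (1,2): code 1101 → (1.170,3.000)–(1.000,2.847)
cell (1,3): code 1000 → (2.000,3.463)–(1.170,3.000)
cell (2,0): code 0110 → (2.000,0.215)–(3.000,0.926)
cell (2,3): code 1001 → (3.000,3.456)–(2.000,3.463)
cell (3,0): code 0010 → (3.000,0.926)–(3.056,1.000)
cell (3,1): code 0011 → (3.056,1.000)–(3.471,2.000)
cell (3,2): code 0011 → (3.471,2.000)–(3.445,3.000)
cell (3,3): code 0001 → (3.445,3.000)–(3.000,3.456)
total: 12 segments, chained into 1 closed loop(s), length Σ = 10.152146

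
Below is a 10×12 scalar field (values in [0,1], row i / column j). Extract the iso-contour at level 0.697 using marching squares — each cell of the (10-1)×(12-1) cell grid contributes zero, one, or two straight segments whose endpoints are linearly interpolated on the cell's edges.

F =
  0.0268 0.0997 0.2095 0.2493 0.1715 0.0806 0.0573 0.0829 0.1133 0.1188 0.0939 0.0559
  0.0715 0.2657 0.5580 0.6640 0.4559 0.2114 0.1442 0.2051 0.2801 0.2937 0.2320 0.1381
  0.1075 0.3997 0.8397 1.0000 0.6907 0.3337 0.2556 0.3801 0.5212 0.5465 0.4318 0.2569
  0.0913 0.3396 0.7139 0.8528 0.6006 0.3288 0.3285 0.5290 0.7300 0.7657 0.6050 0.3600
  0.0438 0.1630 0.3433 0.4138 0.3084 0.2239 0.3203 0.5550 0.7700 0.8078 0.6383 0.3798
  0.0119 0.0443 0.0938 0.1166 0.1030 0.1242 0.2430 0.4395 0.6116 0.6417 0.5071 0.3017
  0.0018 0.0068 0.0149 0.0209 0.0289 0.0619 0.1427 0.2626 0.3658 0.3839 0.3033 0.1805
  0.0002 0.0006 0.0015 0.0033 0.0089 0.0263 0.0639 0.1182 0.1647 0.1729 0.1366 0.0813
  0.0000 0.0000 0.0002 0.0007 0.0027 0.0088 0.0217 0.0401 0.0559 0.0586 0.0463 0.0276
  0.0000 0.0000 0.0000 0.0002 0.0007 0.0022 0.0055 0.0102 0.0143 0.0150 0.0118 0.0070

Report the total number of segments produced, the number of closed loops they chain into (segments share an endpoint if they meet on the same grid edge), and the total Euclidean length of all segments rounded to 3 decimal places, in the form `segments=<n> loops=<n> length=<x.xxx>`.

cell (1,1): code 0100 → (1.493,2.000)–(2.000,1.676)
cell (1,2): code 1100 → (1.098,3.000)–(1.493,2.000)
cell (1,3): code 1000 → (2.000,3.980)–(1.098,3.000)
cell (2,1): code 0110 → (2.000,1.676)–(3.000,1.955)
cell (2,3): code 1001 → (3.000,3.618)–(2.000,3.980)
cell (2,7): code 0100 → (2.842,8.000)–(3.000,7.836)
cell (2,8): code 1100 → (2.687,9.000)–(2.842,8.000)
cell (2,9): code 1000 → (3.000,9.428)–(2.687,9.000)
cell (3,1): code 0010 → (3.000,1.955)–(3.046,2.000)
cell (3,2): code 0011 → (3.046,2.000)–(3.355,3.000)
cell (3,3): code 0001 → (3.355,3.000)–(3.000,3.618)
cell (3,7): code 0110 → (3.000,7.836)–(4.000,7.660)
cell (3,9): code 1001 → (4.000,9.654)–(3.000,9.428)
cell (4,7): code 0010 → (4.000,7.660)–(4.461,8.000)
cell (4,8): code 0011 → (4.461,8.000)–(4.667,9.000)
cell (4,9): code 0001 → (4.667,9.000)–(4.000,9.654)
total: 16 segments, chained into 2 closed loop(s), length Σ = 13.271237

segments=16 loops=2 length=13.271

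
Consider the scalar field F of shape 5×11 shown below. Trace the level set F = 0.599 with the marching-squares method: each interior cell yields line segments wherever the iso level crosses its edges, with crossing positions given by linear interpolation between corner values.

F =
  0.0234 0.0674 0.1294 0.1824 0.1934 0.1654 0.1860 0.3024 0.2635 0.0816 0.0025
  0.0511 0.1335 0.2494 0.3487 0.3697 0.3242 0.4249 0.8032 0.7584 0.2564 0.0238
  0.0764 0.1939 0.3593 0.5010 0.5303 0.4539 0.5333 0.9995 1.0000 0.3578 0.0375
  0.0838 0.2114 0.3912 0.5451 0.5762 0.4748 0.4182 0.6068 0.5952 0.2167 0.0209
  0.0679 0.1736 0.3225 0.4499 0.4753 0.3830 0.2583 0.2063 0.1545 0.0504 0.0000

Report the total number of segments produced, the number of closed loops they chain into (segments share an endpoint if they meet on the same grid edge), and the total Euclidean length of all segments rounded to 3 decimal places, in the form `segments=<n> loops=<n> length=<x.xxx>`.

cell (0,6): code 0100 → (0.592,7.000)–(1.000,6.460)
cell (0,7): code 1100 → (0.678,8.000)–(0.592,7.000)
cell (0,8): code 1000 → (1.000,8.318)–(0.678,8.000)
cell (1,6): code 0110 → (1.000,6.460)–(2.000,6.141)
cell (1,8): code 1001 → (2.000,8.624)–(1.000,8.318)
cell (2,6): code 0110 → (2.000,6.141)–(3.000,6.959)
cell (2,7): code 1011 → (3.000,7.672)–(2.991,8.000)
cell (2,8): code 0001 → (2.991,8.000)–(2.000,8.624)
cell (3,6): code 0010 → (3.000,6.959)–(3.019,7.000)
cell (3,7): code 0001 → (3.019,7.000)–(3.000,7.672)
total: 10 segments, chained into 1 closed loop(s), length Σ = 7.737078

segments=10 loops=1 length=7.737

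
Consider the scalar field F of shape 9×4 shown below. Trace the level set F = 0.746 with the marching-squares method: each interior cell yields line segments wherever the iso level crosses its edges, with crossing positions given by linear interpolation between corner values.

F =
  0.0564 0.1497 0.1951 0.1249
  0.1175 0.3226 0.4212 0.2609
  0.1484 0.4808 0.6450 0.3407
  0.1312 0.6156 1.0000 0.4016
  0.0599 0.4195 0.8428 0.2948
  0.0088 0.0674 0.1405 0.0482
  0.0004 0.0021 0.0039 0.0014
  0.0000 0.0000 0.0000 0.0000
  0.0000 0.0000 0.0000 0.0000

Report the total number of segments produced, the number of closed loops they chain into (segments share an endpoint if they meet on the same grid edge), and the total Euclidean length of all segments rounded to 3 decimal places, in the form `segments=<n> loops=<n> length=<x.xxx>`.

cell (2,1): code 0100 → (2.285,2.000)–(3.000,1.339)
cell (2,2): code 1000 → (3.000,2.424)–(2.285,2.000)
cell (3,1): code 0110 → (3.000,1.339)–(4.000,1.771)
cell (3,2): code 1001 → (4.000,2.177)–(3.000,2.424)
cell (4,1): code 0010 → (4.000,1.771)–(4.138,2.000)
cell (4,2): code 0001 → (4.138,2.000)–(4.000,2.177)
total: 6 segments, chained into 1 closed loop(s), length Σ = 4.416530

segments=6 loops=1 length=4.417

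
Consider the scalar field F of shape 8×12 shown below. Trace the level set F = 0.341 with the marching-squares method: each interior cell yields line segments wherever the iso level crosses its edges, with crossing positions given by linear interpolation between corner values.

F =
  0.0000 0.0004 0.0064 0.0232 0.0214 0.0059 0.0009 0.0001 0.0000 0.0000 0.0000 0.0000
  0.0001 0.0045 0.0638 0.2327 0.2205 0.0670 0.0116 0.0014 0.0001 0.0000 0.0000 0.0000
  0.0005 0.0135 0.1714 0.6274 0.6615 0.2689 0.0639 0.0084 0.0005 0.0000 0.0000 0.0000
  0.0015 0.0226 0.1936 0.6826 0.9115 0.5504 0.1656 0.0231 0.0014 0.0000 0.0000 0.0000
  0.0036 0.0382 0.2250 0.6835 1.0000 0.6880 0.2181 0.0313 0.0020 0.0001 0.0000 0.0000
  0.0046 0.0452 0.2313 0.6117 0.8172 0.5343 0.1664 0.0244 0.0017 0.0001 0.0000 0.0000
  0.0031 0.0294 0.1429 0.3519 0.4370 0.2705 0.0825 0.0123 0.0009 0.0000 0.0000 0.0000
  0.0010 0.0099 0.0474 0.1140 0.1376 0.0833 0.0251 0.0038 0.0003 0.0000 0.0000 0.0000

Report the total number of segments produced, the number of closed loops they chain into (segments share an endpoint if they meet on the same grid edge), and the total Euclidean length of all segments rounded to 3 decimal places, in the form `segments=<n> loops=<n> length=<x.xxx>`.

segments=16 loops=1 length=13.701

cell (1,2): code 0100 → (1.274,3.000)–(2.000,2.372)
cell (1,3): code 1100 → (1.273,4.000)–(1.274,3.000)
cell (1,4): code 1000 → (2.000,4.816)–(1.273,4.000)
cell (2,2): code 0110 → (2.000,2.372)–(3.000,2.301)
cell (2,4): code 1101 → (2.256,5.000)–(2.000,4.816)
cell (2,5): code 1000 → (3.000,5.544)–(2.256,5.000)
cell (3,2): code 0110 → (3.000,2.301)–(4.000,2.253)
cell (3,5): code 1001 → (4.000,5.738)–(3.000,5.544)
cell (4,2): code 0110 → (4.000,2.253)–(5.000,2.288)
cell (4,5): code 1001 → (5.000,5.525)–(4.000,5.738)
cell (5,2): code 0110 → (5.000,2.288)–(6.000,2.948)
cell (5,4): code 1011 → (6.000,4.577)–(5.733,5.000)
cell (5,5): code 0001 → (5.733,5.000)–(5.000,5.525)
cell (6,2): code 0010 → (6.000,2.948)–(6.046,3.000)
cell (6,3): code 0011 → (6.046,3.000)–(6.321,4.000)
cell (6,4): code 0001 → (6.321,4.000)–(6.000,4.577)
total: 16 segments, chained into 1 closed loop(s), length Σ = 13.701385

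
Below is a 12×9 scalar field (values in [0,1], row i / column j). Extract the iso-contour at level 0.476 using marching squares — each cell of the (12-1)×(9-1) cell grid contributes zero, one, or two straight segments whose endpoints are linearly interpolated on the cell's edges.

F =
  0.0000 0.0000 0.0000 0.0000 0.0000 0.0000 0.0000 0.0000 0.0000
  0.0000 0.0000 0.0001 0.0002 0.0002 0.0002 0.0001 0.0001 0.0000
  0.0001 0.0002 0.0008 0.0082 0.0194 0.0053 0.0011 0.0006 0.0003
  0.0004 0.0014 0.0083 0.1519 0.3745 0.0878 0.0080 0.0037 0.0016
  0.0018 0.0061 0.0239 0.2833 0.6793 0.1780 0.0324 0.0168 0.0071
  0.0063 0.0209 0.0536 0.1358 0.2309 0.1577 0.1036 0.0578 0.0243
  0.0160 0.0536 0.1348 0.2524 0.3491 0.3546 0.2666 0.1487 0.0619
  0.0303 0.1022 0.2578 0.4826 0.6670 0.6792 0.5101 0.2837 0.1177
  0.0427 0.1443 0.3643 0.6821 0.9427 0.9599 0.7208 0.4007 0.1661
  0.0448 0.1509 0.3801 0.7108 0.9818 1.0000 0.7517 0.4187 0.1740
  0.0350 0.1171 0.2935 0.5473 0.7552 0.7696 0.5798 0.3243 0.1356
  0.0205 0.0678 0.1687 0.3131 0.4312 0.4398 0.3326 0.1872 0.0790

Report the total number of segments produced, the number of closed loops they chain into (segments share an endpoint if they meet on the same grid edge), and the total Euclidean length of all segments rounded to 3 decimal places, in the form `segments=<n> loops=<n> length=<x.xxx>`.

segments=20 loops=2 length=17.202

cell (3,3): code 0100 → (3.333,4.000)–(4.000,3.487)
cell (3,4): code 1000 → (4.000,4.406)–(3.333,4.000)
cell (4,3): code 0010 → (4.000,3.487)–(4.453,4.000)
cell (4,4): code 0001 → (4.453,4.000)–(4.000,4.406)
cell (6,2): code 0100 → (6.971,3.000)–(7.000,2.971)
cell (6,3): code 1100 → (6.399,4.000)–(6.971,3.000)
cell (6,4): code 1100 → (6.374,5.000)–(6.399,4.000)
cell (6,5): code 1100 → (6.860,6.000)–(6.374,5.000)
cell (6,6): code 1000 → (7.000,6.151)–(6.860,6.000)
cell (7,2): code 0110 → (7.000,2.971)–(8.000,2.351)
cell (7,6): code 1001 → (8.000,6.765)–(7.000,6.151)
cell (8,2): code 0110 → (8.000,2.351)–(9.000,2.290)
cell (8,6): code 1001 → (9.000,6.828)–(8.000,6.765)
cell (9,2): code 0110 → (9.000,2.290)–(10.000,2.719)
cell (9,6): code 1001 → (10.000,6.406)–(9.000,6.828)
cell (10,2): code 0010 → (10.000,2.719)–(10.304,3.000)
cell (10,3): code 0011 → (10.304,3.000)–(10.862,4.000)
cell (10,4): code 0011 → (10.862,4.000)–(10.890,5.000)
cell (10,5): code 0011 → (10.890,5.000)–(10.420,6.000)
cell (10,6): code 0001 → (10.420,6.000)–(10.000,6.406)
total: 20 segments, chained into 2 closed loop(s), length Σ = 17.202299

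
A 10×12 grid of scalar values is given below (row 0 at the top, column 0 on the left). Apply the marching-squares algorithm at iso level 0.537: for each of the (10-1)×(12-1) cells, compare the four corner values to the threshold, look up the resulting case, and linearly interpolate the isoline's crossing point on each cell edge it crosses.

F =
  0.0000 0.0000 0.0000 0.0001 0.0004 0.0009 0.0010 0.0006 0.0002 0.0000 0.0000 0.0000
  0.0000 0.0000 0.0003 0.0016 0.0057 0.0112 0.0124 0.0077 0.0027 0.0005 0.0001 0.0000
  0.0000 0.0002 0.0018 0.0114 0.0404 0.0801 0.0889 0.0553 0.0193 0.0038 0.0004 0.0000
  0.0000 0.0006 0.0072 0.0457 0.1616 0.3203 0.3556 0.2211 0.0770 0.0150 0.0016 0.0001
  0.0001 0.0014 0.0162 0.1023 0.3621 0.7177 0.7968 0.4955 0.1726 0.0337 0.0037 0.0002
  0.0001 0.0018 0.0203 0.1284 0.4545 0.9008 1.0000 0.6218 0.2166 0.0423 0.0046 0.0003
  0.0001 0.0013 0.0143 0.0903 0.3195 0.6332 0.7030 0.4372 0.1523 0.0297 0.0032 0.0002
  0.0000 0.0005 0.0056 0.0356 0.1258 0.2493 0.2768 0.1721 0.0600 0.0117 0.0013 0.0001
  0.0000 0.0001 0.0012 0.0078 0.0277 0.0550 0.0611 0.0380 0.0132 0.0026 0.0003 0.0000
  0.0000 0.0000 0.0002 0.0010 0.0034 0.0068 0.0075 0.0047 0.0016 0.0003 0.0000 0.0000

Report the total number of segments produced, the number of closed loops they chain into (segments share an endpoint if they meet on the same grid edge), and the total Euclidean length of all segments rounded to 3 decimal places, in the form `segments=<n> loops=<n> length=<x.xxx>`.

cell (3,4): code 0100 → (3.545,5.000)–(4.000,4.492)
cell (3,5): code 1100 → (3.411,6.000)–(3.545,5.000)
cell (3,6): code 1000 → (4.000,6.862)–(3.411,6.000)
cell (4,4): code 0110 → (4.000,4.492)–(5.000,4.185)
cell (4,6): code 1101 → (4.329,7.000)–(4.000,6.862)
cell (4,7): code 1000 → (5.000,7.209)–(4.329,7.000)
cell (5,4): code 0110 → (5.000,4.185)–(6.000,4.693)
cell (5,6): code 1011 → (6.000,6.625)–(5.459,7.000)
cell (5,7): code 0001 → (5.459,7.000)–(5.000,7.209)
cell (6,4): code 0010 → (6.000,4.693)–(6.251,5.000)
cell (6,5): code 0011 → (6.251,5.000)–(6.389,6.000)
cell (6,6): code 0001 → (6.389,6.000)–(6.000,6.625)
total: 12 segments, chained into 1 closed loop(s), length Σ = 9.267147

segments=12 loops=1 length=9.267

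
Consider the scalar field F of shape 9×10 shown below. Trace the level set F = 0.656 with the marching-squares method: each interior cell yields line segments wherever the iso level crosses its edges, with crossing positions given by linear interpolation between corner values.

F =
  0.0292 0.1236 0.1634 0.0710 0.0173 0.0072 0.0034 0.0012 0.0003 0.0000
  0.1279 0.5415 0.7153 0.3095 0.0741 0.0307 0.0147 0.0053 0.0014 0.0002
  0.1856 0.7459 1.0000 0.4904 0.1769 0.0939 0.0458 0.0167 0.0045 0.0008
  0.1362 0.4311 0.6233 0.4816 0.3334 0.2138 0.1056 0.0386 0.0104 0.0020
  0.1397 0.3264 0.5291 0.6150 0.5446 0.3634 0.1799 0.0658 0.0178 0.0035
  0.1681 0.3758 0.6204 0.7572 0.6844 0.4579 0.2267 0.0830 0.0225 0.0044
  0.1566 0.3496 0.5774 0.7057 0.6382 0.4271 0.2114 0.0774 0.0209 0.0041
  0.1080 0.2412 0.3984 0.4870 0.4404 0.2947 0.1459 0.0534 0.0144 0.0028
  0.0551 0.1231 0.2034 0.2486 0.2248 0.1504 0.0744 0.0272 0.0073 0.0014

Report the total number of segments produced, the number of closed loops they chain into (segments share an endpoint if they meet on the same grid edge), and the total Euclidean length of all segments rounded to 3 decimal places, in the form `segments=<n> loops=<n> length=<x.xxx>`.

segments=16 loops=2 length=11.408

cell (0,1): code 0100 → (0.893,2.000)–(1.000,1.659)
cell (0,2): code 1000 → (1.000,2.146)–(0.893,2.000)
cell (1,0): code 0100 → (1.560,1.000)–(2.000,0.840)
cell (1,1): code 1110 → (1.000,1.659)–(1.560,1.000)
cell (1,2): code 1001 → (2.000,2.675)–(1.000,2.146)
cell (2,0): code 0010 → (2.000,0.840)–(2.286,1.000)
cell (2,1): code 0011 → (2.286,1.000)–(2.913,2.000)
cell (2,2): code 0001 → (2.913,2.000)–(2.000,2.675)
cell (4,2): code 0100 → (4.288,3.000)–(5.000,2.260)
cell (4,3): code 1100 → (4.797,4.000)–(4.288,3.000)
cell (4,4): code 1000 → (5.000,4.125)–(4.797,4.000)
cell (5,2): code 0110 → (5.000,2.260)–(6.000,2.613)
cell (5,3): code 1011 → (6.000,3.736)–(5.615,4.000)
cell (5,4): code 0001 → (5.615,4.000)–(5.000,4.125)
cell (6,2): code 0010 → (6.000,2.613)–(6.227,3.000)
cell (6,3): code 0001 → (6.227,3.000)–(6.000,3.736)
total: 16 segments, chained into 2 closed loop(s), length Σ = 11.408433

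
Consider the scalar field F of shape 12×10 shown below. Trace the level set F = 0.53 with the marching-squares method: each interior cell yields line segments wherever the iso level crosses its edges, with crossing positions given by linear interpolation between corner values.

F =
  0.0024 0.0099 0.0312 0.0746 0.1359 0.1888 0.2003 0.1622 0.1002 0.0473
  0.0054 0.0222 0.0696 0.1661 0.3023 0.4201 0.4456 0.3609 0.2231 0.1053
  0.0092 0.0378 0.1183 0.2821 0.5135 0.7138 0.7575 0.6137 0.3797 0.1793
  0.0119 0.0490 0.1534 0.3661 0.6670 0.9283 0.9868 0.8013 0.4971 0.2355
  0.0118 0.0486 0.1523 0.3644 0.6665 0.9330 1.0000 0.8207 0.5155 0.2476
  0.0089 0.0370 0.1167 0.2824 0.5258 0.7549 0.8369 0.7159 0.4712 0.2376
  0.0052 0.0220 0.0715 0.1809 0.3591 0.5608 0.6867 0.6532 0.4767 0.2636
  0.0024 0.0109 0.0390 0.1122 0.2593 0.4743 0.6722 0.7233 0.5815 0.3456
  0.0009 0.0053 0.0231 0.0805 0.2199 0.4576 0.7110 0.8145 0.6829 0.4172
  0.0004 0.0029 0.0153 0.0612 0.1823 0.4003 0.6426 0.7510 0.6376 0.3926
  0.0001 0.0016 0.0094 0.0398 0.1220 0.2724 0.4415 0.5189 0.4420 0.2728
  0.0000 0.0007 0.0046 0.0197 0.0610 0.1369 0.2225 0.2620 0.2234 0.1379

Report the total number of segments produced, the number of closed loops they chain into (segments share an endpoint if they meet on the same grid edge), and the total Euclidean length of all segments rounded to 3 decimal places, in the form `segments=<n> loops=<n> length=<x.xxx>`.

segments=26 loops=1 length=22.282

cell (1,4): code 0100 → (1.374,5.000)–(2.000,4.082)
cell (1,5): code 1100 → (1.271,6.000)–(1.374,5.000)
cell (1,6): code 1100 → (1.669,7.000)–(1.271,6.000)
cell (1,7): code 1000 → (2.000,7.358)–(1.669,7.000)
cell (2,3): code 0100 → (2.107,4.000)–(3.000,3.545)
cell (2,4): code 1110 → (2.000,4.082)–(2.107,4.000)
cell (2,7): code 1001 → (3.000,7.892)–(2.000,7.358)
cell (3,3): code 0110 → (3.000,3.545)–(4.000,3.548)
cell (3,7): code 1001 → (4.000,7.952)–(3.000,7.892)
cell (4,3): code 0010 → (4.000,3.548)–(4.970,4.000)
cell (4,4): code 0111 → (4.970,4.000)–(5.000,4.018)
cell (4,7): code 1001 → (5.000,7.760)–(4.000,7.952)
cell (5,4): code 0110 → (5.000,4.018)–(6.000,4.847)
cell (5,7): code 1001 → (6.000,7.698)–(5.000,7.760)
cell (6,4): code 0010 → (6.000,4.847)–(6.356,5.000)
cell (6,5): code 0111 → (6.356,5.000)–(7.000,5.281)
cell (6,7): code 1101 → (6.509,8.000)–(6.000,7.698)
cell (6,8): code 1000 → (7.000,8.218)–(6.509,8.000)
cell (7,5): code 0110 → (7.000,5.281)–(8.000,5.286)
cell (7,8): code 1001 → (8.000,8.575)–(7.000,8.218)
cell (8,5): code 0110 → (8.000,5.286)–(9.000,5.535)
cell (8,8): code 1001 → (9.000,8.439)–(8.000,8.575)
cell (9,5): code 0010 → (9.000,5.535)–(9.560,6.000)
cell (9,6): code 0011 → (9.560,6.000)–(9.952,7.000)
cell (9,7): code 0011 → (9.952,7.000)–(9.550,8.000)
cell (9,8): code 0001 → (9.550,8.000)–(9.000,8.439)
total: 26 segments, chained into 1 closed loop(s), length Σ = 22.281994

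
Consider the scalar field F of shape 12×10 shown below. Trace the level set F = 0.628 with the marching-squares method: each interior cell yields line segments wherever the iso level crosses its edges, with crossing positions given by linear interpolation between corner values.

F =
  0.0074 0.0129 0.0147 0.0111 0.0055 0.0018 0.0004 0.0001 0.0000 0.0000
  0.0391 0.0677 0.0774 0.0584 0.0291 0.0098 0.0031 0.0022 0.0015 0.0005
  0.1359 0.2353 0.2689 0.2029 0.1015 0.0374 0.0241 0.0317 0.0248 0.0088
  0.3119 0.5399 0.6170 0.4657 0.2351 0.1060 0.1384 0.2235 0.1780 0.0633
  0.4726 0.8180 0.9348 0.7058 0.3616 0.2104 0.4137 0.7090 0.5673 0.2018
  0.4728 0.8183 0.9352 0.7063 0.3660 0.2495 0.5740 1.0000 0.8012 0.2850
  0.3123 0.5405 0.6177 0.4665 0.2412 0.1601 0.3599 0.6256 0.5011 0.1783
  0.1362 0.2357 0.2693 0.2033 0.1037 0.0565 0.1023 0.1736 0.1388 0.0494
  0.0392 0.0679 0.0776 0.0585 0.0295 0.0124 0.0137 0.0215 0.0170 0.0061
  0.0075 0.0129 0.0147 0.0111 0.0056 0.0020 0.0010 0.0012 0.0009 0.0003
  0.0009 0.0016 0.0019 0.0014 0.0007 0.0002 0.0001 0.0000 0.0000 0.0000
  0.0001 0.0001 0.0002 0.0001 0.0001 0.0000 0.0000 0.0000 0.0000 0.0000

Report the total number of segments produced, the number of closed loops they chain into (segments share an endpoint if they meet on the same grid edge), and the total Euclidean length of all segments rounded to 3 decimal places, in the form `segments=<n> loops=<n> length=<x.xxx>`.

segments=18 loops=2 length=15.474

cell (3,0): code 0100 → (3.317,1.000)–(4.000,0.450)
cell (3,1): code 1100 → (3.035,2.000)–(3.317,1.000)
cell (3,2): code 1100 → (3.676,3.000)–(3.035,2.000)
cell (3,3): code 1000 → (4.000,3.226)–(3.676,3.000)
cell (3,6): code 0100 → (3.833,7.000)–(4.000,6.726)
cell (3,7): code 1000 → (4.000,7.572)–(3.833,7.000)
cell (4,0): code 0110 → (4.000,0.450)–(5.000,0.449)
cell (4,3): code 1001 → (5.000,3.230)–(4.000,3.226)
cell (4,6): code 0110 → (4.000,6.726)–(5.000,6.127)
cell (4,7): code 1101 → (4.260,8.000)–(4.000,7.572)
cell (4,8): code 1000 → (5.000,8.336)–(4.260,8.000)
cell (5,0): code 0010 → (5.000,0.449)–(5.685,1.000)
cell (5,1): code 0011 → (5.685,1.000)–(5.968,2.000)
cell (5,2): code 0011 → (5.968,2.000)–(5.327,3.000)
cell (5,3): code 0001 → (5.327,3.000)–(5.000,3.230)
cell (5,6): code 0010 → (5.000,6.127)–(5.994,7.000)
cell (5,7): code 0011 → (5.994,7.000)–(5.577,8.000)
cell (5,8): code 0001 → (5.577,8.000)–(5.000,8.336)
total: 18 segments, chained into 2 closed loop(s), length Σ = 15.474293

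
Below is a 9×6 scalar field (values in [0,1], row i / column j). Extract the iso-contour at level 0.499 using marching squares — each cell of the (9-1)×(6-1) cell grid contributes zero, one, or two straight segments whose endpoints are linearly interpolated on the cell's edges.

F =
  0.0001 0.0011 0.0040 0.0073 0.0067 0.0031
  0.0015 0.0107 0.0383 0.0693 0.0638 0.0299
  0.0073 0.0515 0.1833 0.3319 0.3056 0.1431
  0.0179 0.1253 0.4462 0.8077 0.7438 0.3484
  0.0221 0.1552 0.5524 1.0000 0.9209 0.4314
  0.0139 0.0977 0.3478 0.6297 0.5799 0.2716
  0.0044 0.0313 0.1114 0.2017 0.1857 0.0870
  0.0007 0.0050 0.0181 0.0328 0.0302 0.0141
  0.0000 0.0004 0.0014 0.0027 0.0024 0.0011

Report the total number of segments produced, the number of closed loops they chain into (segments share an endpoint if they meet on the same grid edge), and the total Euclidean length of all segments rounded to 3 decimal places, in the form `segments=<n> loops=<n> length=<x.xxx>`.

cell (2,2): code 0100 → (2.351,3.000)–(3.000,2.146)
cell (2,3): code 1100 → (2.441,4.000)–(2.351,3.000)
cell (2,4): code 1000 → (3.000,4.619)–(2.441,4.000)
cell (3,1): code 0100 → (3.497,2.000)–(4.000,1.866)
cell (3,2): code 1110 → (3.000,2.146)–(3.497,2.000)
cell (3,4): code 1001 → (4.000,4.862)–(3.000,4.619)
cell (4,1): code 0010 → (4.000,1.866)–(4.261,2.000)
cell (4,2): code 0111 → (4.261,2.000)–(5.000,2.536)
cell (4,4): code 1001 → (5.000,4.262)–(4.000,4.862)
cell (5,2): code 0010 → (5.000,2.536)–(5.305,3.000)
cell (5,3): code 0011 → (5.305,3.000)–(5.205,4.000)
cell (5,4): code 0001 → (5.205,4.000)–(5.000,4.262)
total: 12 segments, chained into 1 closed loop(s), length Σ = 9.244089

segments=12 loops=1 length=9.244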